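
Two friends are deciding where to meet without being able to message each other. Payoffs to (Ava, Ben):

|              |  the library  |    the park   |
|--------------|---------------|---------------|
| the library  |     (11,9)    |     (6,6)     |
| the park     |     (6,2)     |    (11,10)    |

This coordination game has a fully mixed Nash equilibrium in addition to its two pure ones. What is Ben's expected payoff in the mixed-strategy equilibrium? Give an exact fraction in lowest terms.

Ava mixes with probability p on the library, chosen so Ben is indifferent: 9p + 2(1−p) = 6p + 10(1−p) gives p = 8/11.
Ben's expected payoff is 9·8/11 + 2·3/11 = 78/11.

78/11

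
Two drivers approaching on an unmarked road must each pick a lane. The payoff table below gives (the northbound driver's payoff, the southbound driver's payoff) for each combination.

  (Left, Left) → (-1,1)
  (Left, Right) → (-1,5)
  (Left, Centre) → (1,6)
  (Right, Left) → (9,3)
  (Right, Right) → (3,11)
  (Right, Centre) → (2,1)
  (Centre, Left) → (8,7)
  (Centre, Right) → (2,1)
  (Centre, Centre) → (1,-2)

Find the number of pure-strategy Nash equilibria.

1

Both Right: the northbound driver gets 3 (best alternative 2); the southbound driver gets 11 (best alternative 3). Neither deviates — NE.
Both Left is not a NE: the northbound driver would switch to Right (9 > -1).
No other cell survives both best-response checks, so there is 1 pure NE.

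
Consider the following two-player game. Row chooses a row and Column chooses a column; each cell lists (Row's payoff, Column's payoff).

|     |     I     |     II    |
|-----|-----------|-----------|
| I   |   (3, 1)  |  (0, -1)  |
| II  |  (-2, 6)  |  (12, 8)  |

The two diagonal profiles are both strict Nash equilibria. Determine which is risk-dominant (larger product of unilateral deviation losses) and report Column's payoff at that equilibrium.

At both I: Row loses 3 − (-2) = 5 by deviating; Column loses 1 − (-1) = 2. Product = 5·2 = 10.
At both II: Row loses 12 − 0 = 12 by deviating; Column loses 8 − 6 = 2. Product = 12·2 = 24.
24 > 10, so both II is risk-dominant. Column's payoff there is 8.

8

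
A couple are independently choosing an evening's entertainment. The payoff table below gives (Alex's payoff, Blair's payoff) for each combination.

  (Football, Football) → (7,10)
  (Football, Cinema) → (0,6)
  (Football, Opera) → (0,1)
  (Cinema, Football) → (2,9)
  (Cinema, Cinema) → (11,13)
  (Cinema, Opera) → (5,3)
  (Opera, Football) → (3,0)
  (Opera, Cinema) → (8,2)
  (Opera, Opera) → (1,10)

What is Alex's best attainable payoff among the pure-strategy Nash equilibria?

Both Football is a pure NE (Alex: 7 ≥ 3; Blair: 10 ≥ 6). Alex gets 7.
Both Cinema is a pure NE (Alex: 11 ≥ 8; Blair: 13 ≥ 9). Alex gets 11.
Every other cell has a profitable deviation for at least one player. Highest of {7, 11} is 11.

11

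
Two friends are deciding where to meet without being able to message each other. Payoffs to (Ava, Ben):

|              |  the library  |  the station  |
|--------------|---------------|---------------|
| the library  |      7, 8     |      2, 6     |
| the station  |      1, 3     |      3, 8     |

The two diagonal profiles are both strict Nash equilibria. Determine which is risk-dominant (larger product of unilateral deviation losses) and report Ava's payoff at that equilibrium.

7

At both the library: Ava loses 7 − 1 = 6 by deviating; Ben loses 8 − 6 = 2. Product = 6·2 = 12.
At both the station: Ava loses 3 − 2 = 1 by deviating; Ben loses 8 − 3 = 5. Product = 1·5 = 5.
12 > 5, so both the library is risk-dominant. Ava's payoff there is 7.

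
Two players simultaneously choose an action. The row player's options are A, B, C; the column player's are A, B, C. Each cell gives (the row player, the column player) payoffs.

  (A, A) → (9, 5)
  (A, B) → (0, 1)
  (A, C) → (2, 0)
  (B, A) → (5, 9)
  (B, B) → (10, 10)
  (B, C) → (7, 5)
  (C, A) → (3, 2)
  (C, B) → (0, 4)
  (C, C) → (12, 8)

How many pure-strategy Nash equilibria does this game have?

3

Both A: the row player gets 9 (best alternative 5); the column player gets 5 (best alternative 1). Neither deviates — NE.
Both B: the row player gets 10 (best alternative 0); the column player gets 10 (best alternative 9). Neither deviates — NE.
Both C: the row player gets 12 (best alternative 7); the column player gets 8 (best alternative 4). Neither deviates — NE.
(A, C) is not a NE: the row player would switch to C (12 > 2).
No other cell survives both best-response checks, so there are 3 pure NE.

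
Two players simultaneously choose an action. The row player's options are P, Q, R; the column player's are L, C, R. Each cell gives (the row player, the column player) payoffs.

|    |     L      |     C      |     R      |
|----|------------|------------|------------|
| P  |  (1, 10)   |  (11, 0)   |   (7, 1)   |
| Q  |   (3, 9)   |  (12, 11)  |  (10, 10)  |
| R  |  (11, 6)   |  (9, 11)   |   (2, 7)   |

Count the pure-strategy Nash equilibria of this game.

(Q, C): the row player gets 12 (best alternative 11); the column player gets 11 (best alternative 10). Neither deviates — NE.
(P, L) is not a NE: the row player would switch to R (11 > 1).
No other cell survives both best-response checks, so there is 1 pure NE.

1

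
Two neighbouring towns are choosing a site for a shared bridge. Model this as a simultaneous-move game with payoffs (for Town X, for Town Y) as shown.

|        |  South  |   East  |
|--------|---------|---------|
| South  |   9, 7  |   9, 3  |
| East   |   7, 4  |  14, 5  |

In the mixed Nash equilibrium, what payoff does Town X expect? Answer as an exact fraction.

9

Town Y mixes with probability q on South, chosen so Town X is indifferent: 9q + 9(1−q) = 7q + 14(1−q) gives q = 5/7.
Town X's expected payoff (from either row, since indifferent) is 9·5/7 + 9·2/7 = 9.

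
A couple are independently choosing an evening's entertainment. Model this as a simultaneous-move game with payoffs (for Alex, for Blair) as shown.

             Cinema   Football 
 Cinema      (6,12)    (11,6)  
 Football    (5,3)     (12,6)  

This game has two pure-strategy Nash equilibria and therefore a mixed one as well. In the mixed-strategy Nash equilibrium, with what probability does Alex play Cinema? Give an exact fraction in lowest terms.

1/3

Alex's mix p on Cinema must make Blair indifferent between Cinema and Football.
Blair's payoff from Cinema: 12p + 3(1−p). From Football: 6p + 6(1−p).
Set equal: 6p = 3(1−p) → p = 3/9 = 1/3.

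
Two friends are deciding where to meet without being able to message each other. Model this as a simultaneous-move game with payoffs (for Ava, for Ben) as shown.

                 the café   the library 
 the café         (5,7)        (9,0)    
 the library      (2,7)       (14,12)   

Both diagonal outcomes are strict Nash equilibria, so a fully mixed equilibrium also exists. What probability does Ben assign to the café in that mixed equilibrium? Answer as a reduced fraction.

Ben's mix q on the café must make Ava indifferent between the café and the library.
Ava's payoff from the café: 5q + 9(1−q). From the library: 2q + 14(1−q).
Set equal: 3q = 5(1−q) → q = 5/8.

5/8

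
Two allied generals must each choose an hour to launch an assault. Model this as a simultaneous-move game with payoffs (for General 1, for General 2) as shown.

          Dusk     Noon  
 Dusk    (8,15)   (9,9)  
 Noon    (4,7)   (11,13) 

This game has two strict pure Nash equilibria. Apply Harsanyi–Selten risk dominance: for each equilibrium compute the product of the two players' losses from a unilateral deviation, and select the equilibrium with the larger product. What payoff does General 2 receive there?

15

At both Dusk: General 1 loses 8 − 4 = 4 by deviating; General 2 loses 15 − 9 = 6. Product = 4·6 = 24.
At both Noon: General 1 loses 11 − 9 = 2 by deviating; General 2 loses 13 − 7 = 6. Product = 2·6 = 12.
24 > 12, so both Dusk is risk-dominant. General 2's payoff there is 15.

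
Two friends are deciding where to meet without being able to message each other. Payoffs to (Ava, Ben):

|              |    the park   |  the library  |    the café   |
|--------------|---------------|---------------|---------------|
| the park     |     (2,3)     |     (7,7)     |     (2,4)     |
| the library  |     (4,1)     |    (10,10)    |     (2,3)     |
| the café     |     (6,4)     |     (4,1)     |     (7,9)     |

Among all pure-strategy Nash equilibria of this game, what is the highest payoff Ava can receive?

Both the library is a pure NE (Ava: 10 ≥ 7; Ben: 10 ≥ 3). Ava gets 10.
Both the café is a pure NE (Ava: 7 ≥ 2; Ben: 9 ≥ 4). Ava gets 7.
Every other cell has a profitable deviation for at least one player. Highest of {10, 7} is 10.

10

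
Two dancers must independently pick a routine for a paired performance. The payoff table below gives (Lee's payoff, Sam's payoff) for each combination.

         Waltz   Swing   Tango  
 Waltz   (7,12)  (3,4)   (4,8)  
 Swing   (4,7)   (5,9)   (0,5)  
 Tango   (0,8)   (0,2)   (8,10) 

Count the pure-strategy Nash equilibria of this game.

3

Both Waltz: Lee gets 7 (best alternative 4); Sam gets 12 (best alternative 8). Neither deviates — NE.
Both Swing: Lee gets 5 (best alternative 3); Sam gets 9 (best alternative 7). Neither deviates — NE.
Both Tango: Lee gets 8 (best alternative 4); Sam gets 10 (best alternative 8). Neither deviates — NE.
(Waltz, Tango) is not a NE: Lee would switch to Tango (8 > 4).
No other cell survives both best-response checks, so there are 3 pure NE.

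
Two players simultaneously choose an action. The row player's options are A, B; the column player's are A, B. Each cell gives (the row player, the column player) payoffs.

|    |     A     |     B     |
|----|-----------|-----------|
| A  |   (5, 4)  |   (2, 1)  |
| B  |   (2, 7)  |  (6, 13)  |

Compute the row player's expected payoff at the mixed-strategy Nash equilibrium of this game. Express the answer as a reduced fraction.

26/7

The column player mixes with probability q on A, chosen so the row player is indifferent: 5q + 2(1−q) = 2q + 6(1−q) gives q = 4/7.
The row player's expected payoff (from either row, since indifferent) is 5·4/7 + 2·3/7 = 26/7.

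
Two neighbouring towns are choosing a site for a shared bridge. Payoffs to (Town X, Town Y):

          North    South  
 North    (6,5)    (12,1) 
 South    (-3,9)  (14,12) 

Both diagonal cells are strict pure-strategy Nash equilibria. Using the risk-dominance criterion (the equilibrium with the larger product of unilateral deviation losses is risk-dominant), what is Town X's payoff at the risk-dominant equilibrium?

6

At both North: Town X loses 6 − (-3) = 9 by deviating; Town Y loses 5 − 1 = 4. Product = 9·4 = 36.
At both South: Town X loses 14 − 12 = 2 by deviating; Town Y loses 12 − 9 = 3. Product = 2·3 = 6.
36 > 6, so both North is risk-dominant. Town X's payoff there is 6.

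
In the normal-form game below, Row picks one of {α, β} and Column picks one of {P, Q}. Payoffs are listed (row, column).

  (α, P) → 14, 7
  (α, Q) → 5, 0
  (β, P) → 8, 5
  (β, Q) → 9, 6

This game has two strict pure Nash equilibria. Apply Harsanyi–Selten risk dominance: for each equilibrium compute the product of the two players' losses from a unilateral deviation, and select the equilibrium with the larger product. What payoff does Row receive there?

At (α, P): Row loses 14 − 8 = 6 by deviating; Column loses 7 − 0 = 7. Product = 6·7 = 42.
At (β, Q): Row loses 9 − 5 = 4 by deviating; Column loses 6 − 5 = 1. Product = 4·1 = 4.
42 > 4, so (α, P) is risk-dominant. Row's payoff there is 14.

14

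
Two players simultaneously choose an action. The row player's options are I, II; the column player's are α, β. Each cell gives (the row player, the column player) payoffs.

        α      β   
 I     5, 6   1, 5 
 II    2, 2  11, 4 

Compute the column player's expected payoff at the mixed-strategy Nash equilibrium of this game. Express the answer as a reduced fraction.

14/3

The row player mixes with probability p on I, chosen so the column player is indifferent: 6p + 2(1−p) = 5p + 4(1−p) gives p = 2/3.
The column player's expected payoff is 6·2/3 + 2·1/3 = 14/3.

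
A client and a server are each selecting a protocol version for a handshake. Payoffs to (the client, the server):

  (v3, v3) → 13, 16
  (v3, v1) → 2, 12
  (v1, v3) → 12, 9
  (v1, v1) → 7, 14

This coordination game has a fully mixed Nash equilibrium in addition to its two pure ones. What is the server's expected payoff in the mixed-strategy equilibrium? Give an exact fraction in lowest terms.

116/9

The client mixes with probability p on v3, chosen so the server is indifferent: 16p + 9(1−p) = 12p + 14(1−p) gives p = 5/9.
The server's expected payoff is 16·5/9 + 9·4/9 = 116/9.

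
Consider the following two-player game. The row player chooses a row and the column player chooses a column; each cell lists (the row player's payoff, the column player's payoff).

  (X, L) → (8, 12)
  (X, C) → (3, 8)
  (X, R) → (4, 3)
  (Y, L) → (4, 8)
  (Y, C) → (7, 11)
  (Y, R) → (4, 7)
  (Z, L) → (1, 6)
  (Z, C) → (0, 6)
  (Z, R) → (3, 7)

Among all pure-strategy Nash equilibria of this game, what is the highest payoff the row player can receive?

8

(X, L) is a pure NE (the row player: 8 ≥ 4; the column player: 12 ≥ 8). The row player gets 8.
(Y, C) is a pure NE (the row player: 7 ≥ 3; the column player: 11 ≥ 8). The row player gets 7.
Every other cell has a profitable deviation for at least one player. Highest of {8, 7} is 8.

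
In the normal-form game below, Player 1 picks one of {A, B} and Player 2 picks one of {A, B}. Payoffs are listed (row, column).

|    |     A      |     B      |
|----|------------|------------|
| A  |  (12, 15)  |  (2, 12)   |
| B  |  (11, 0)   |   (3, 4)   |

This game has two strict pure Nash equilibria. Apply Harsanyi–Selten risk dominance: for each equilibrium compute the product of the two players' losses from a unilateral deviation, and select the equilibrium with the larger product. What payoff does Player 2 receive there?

At both A: Player 1 loses 12 − 11 = 1 by deviating; Player 2 loses 15 − 12 = 3. Product = 1·3 = 3.
At both B: Player 1 loses 3 − 2 = 1 by deviating; Player 2 loses 4 − 0 = 4. Product = 1·4 = 4.
4 > 3, so both B is risk-dominant. Player 2's payoff there is 4.

4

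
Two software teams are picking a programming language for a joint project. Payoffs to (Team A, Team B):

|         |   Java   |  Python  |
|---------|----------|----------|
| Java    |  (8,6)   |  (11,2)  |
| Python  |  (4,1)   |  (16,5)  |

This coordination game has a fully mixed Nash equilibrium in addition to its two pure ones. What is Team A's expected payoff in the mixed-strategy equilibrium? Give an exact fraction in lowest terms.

28/3

Team B mixes with probability q on Java, chosen so Team A is indifferent: 8q + 11(1−q) = 4q + 16(1−q) gives q = 5/9.
Team A's expected payoff (from either row, since indifferent) is 8·5/9 + 11·4/9 = 28/3.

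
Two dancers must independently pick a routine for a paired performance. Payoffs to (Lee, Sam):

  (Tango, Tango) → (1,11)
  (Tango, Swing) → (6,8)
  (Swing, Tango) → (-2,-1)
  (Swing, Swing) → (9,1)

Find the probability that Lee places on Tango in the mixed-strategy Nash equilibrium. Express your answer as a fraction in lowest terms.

Lee's mix p on Tango must make Sam indifferent between Tango and Swing.
Sam's payoff from Tango: 11p + (-1)(1−p). From Swing: 8p + 1(1−p).
Set equal: 3p = 2(1−p) → p = 2/5.

2/5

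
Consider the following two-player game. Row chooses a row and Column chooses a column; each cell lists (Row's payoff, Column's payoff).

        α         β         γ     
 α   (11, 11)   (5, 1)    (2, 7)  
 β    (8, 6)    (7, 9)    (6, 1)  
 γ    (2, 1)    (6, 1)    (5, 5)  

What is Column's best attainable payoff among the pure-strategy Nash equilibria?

11

Both α is a pure NE (Row: 11 ≥ 8; Column: 11 ≥ 7). Column gets 11.
Both β is a pure NE (Row: 7 ≥ 6; Column: 9 ≥ 6). Column gets 9.
Every other cell has a profitable deviation for at least one player. Highest of {11, 9} is 11.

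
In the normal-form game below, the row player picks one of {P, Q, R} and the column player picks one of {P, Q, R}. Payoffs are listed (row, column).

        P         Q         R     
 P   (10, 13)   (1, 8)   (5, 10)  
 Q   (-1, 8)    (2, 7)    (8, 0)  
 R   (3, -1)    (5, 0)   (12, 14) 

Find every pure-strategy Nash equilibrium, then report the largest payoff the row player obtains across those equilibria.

12

Both P is a pure NE (the row player: 10 ≥ 3; the column player: 13 ≥ 10). The row player gets 10.
Both R is a pure NE (the row player: 12 ≥ 8; the column player: 14 ≥ 0). The row player gets 12.
Every other cell has a profitable deviation for at least one player. Highest of {10, 12} is 12.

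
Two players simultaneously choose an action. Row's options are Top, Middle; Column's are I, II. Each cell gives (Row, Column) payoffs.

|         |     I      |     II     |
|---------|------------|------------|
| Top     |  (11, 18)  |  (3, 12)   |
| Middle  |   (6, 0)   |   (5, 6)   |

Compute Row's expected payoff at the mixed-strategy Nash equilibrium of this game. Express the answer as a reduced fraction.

37/7

Column mixes with probability q on I, chosen so Row is indifferent: 11q + 3(1−q) = 6q + 5(1−q) gives q = 2/7.
Row's expected payoff (from either row, since indifferent) is 11·2/7 + 3·5/7 = 37/7.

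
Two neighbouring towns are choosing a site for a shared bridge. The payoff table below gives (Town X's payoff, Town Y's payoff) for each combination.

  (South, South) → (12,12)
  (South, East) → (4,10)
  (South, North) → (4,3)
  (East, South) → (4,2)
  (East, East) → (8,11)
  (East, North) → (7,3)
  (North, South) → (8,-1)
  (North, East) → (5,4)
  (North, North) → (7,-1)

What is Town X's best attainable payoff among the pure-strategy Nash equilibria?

Both South is a pure NE (Town X: 12 ≥ 8; Town Y: 12 ≥ 10). Town X gets 12.
Both East is a pure NE (Town X: 8 ≥ 5; Town Y: 11 ≥ 3). Town X gets 8.
Every other cell has a profitable deviation for at least one player. Highest of {12, 8} is 12.

12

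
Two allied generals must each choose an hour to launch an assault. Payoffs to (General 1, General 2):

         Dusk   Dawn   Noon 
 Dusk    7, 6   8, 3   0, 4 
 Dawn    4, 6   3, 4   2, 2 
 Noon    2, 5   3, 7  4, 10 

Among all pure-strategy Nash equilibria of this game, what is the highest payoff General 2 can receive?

Both Dusk is a pure NE (General 1: 7 ≥ 4; General 2: 6 ≥ 4). General 2 gets 6.
Both Noon is a pure NE (General 1: 4 ≥ 2; General 2: 10 ≥ 7). General 2 gets 10.
Every other cell has a profitable deviation for at least one player. Highest of {6, 10} is 10.

10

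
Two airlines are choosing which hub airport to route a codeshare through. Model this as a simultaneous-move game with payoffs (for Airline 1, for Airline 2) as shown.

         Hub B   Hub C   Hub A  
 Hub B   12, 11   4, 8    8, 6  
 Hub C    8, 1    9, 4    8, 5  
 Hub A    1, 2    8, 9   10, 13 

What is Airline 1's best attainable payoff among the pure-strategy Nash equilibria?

12

Both Hub B is a pure NE (Airline 1: 12 ≥ 8; Airline 2: 11 ≥ 8). Airline 1 gets 12.
Both Hub A is a pure NE (Airline 1: 10 ≥ 8; Airline 2: 13 ≥ 9). Airline 1 gets 10.
Every other cell has a profitable deviation for at least one player. Highest of {12, 10} is 12.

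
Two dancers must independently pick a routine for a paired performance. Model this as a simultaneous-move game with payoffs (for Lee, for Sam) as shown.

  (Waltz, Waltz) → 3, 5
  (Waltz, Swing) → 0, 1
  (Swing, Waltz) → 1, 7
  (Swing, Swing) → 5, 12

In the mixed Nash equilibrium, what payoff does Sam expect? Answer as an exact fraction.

Lee mixes with probability p on Waltz, chosen so Sam is indifferent: 5p + 7(1−p) = 1p + 12(1−p) gives p = 5/9.
Sam's expected payoff is 5·5/9 + 7·4/9 = 53/9.

53/9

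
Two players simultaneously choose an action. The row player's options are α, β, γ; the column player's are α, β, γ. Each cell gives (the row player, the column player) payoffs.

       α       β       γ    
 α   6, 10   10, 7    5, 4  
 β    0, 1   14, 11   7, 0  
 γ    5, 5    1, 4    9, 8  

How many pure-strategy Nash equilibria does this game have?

3

Both α: the row player gets 6 (best alternative 5); the column player gets 10 (best alternative 7). Neither deviates — NE.
Both β: the row player gets 14 (best alternative 10); the column player gets 11 (best alternative 1). Neither deviates — NE.
Both γ: the row player gets 9 (best alternative 7); the column player gets 8 (best alternative 5). Neither deviates — NE.
(α, β) is not a NE: the row player would switch to β (14 > 10).
No other cell survives both best-response checks, so there are 3 pure NE.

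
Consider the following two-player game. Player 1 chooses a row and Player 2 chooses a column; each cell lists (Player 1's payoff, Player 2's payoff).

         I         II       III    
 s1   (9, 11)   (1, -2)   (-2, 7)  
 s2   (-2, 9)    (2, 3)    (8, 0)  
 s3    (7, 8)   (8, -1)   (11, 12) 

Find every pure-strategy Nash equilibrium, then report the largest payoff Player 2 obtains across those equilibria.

12

(s1, I) is a pure NE (Player 1: 9 ≥ 7; Player 2: 11 ≥ 7). Player 2 gets 11.
(s3, III) is a pure NE (Player 1: 11 ≥ 8; Player 2: 12 ≥ 8). Player 2 gets 12.
Every other cell has a profitable deviation for at least one player. Highest of {11, 12} is 12.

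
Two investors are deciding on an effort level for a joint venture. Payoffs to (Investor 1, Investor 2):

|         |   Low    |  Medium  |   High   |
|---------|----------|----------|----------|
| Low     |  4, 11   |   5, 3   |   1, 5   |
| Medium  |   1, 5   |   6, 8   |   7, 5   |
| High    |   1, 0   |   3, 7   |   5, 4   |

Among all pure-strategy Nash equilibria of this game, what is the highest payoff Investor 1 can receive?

Both Low is a pure NE (Investor 1: 4 ≥ 1; Investor 2: 11 ≥ 5). Investor 1 gets 4.
Both Medium is a pure NE (Investor 1: 6 ≥ 5; Investor 2: 8 ≥ 5). Investor 1 gets 6.
Every other cell has a profitable deviation for at least one player. Highest of {4, 6} is 6.

6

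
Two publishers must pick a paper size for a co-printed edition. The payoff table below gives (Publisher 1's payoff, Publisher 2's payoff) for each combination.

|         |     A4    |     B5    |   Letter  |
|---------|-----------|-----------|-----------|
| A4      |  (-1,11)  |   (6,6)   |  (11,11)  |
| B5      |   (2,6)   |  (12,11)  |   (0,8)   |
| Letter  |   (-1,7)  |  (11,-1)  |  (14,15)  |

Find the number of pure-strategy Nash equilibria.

2

Both B5: Publisher 1 gets 12 (best alternative 11); Publisher 2 gets 11 (best alternative 8). Neither deviates — NE.
Both Letter: Publisher 1 gets 14 (best alternative 11); Publisher 2 gets 15 (best alternative 7). Neither deviates — NE.
Both A4 is not a NE: Publisher 1 would switch to B5 (2 > -1).
No other cell survives both best-response checks, so there are 2 pure NE.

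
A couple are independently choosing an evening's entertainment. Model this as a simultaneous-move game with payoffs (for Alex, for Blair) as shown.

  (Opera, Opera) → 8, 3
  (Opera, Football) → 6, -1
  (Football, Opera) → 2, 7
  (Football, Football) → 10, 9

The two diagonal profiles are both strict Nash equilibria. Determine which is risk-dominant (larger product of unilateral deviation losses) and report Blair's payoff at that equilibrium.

3

At both Opera: Alex loses 8 − 2 = 6 by deviating; Blair loses 3 − (-1) = 4. Product = 6·4 = 24.
At both Football: Alex loses 10 − 6 = 4 by deviating; Blair loses 9 − 7 = 2. Product = 4·2 = 8.
24 > 8, so both Opera is risk-dominant. Blair's payoff there is 3.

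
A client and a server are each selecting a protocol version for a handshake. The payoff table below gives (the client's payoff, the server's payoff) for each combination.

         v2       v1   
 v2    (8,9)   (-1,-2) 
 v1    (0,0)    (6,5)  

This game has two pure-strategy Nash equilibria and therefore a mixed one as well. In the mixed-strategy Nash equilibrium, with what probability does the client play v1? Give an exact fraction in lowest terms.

11/16

The client's mix p on v2 must make the server indifferent between v2 and v1.
The server's payoff from v2: 9p + 0(1−p). From v1: (-2)p + 5(1−p).
Set equal: 11p = 5(1−p) → p = 5/16.
Probability on v1 is 1 − 5/16 = 11/16.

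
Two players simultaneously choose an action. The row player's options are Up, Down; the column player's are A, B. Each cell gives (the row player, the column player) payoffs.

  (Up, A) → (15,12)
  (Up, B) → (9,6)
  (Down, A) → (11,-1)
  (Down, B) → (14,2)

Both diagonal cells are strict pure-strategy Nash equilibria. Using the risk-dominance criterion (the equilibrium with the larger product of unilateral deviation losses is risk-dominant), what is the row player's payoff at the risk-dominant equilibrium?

15

At (Up, A): the row player loses 15 − 11 = 4 by deviating; the column player loses 12 − 6 = 6. Product = 4·6 = 24.
At (Down, B): the row player loses 14 − 9 = 5 by deviating; the column player loses 2 − (-1) = 3. Product = 5·3 = 15.
24 > 15, so (Up, A) is risk-dominant. The row player's payoff there is 15.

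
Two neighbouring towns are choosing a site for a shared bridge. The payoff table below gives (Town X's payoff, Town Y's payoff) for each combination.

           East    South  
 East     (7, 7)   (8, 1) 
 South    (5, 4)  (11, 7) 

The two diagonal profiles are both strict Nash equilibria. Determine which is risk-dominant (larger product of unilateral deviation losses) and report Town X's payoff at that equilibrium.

7

At both East: Town X loses 7 − 5 = 2 by deviating; Town Y loses 7 − 1 = 6. Product = 2·6 = 12.
At both South: Town X loses 11 − 8 = 3 by deviating; Town Y loses 7 − 4 = 3. Product = 3·3 = 9.
12 > 9, so both East is risk-dominant. Town X's payoff there is 7.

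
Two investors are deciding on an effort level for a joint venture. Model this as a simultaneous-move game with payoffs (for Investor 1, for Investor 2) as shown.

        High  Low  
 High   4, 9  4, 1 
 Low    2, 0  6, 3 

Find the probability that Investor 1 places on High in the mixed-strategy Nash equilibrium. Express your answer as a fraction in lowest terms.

Investor 1's mix p on High must make Investor 2 indifferent between High and Low.
Investor 2's payoff from High: 9p + 0(1−p). From Low: 1p + 3(1−p).
Set equal: 8p = 3(1−p) → p = 3/11.

3/11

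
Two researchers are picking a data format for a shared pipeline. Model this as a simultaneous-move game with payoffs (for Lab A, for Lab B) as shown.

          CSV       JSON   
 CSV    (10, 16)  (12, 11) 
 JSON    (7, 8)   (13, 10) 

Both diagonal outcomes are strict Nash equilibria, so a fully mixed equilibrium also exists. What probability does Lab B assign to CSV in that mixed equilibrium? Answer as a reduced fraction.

1/4

Lab B's mix q on CSV must make Lab A indifferent between CSV and JSON.
Lab A's payoff from CSV: 10q + 12(1−q). From JSON: 7q + 13(1−q).
Set equal: 3q = 1(1−q) → q = 1/4.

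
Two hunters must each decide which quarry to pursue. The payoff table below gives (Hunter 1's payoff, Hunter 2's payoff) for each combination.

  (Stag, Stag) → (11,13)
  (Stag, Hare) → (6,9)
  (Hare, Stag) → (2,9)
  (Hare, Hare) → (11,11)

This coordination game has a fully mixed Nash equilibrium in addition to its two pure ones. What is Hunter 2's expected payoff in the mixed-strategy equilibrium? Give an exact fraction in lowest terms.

31/3

Hunter 1 mixes with probability p on Stag, chosen so Hunter 2 is indifferent: 13p + 9(1−p) = 9p + 11(1−p) gives p = 1/3.
Hunter 2's expected payoff is 13·1/3 + 9·2/3 = 31/3.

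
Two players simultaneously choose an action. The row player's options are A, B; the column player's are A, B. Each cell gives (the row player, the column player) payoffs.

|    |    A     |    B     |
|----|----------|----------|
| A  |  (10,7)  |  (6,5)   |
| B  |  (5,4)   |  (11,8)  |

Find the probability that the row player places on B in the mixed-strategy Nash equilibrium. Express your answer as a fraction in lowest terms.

1/3

The row player's mix p on A must make the column player indifferent between A and B.
The column player's payoff from A: 7p + 4(1−p). From B: 5p + 8(1−p).
Set equal: 2p = 4(1−p) → p = 4/6 = 2/3.
Probability on B is 1 − 2/3 = 1/3.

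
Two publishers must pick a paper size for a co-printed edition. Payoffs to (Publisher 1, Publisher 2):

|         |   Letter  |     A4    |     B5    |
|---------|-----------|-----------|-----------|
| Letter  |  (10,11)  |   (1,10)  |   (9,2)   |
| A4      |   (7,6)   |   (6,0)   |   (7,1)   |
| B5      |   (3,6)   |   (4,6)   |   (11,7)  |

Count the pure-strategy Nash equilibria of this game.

Both Letter: Publisher 1 gets 10 (best alternative 7); Publisher 2 gets 11 (best alternative 10). Neither deviates — NE.
Both B5: Publisher 1 gets 11 (best alternative 9); Publisher 2 gets 7 (best alternative 6). Neither deviates — NE.
Both A4 is not a NE: Publisher 2 would switch to Letter (6 > 0).
No other cell survives both best-response checks, so there are 2 pure NE.

2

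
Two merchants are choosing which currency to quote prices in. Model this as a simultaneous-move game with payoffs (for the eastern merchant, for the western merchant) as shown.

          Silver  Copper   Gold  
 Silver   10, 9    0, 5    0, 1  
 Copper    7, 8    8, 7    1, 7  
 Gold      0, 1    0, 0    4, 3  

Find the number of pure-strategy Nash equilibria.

2

Both Silver: the eastern merchant gets 10 (best alternative 7); the western merchant gets 9 (best alternative 5). Neither deviates — NE.
Both Gold: the eastern merchant gets 4 (best alternative 1); the western merchant gets 3 (best alternative 1). Neither deviates — NE.
Both Copper is not a NE: the western merchant would switch to Silver (8 > 7).
No other cell survives both best-response checks, so there are 2 pure NE.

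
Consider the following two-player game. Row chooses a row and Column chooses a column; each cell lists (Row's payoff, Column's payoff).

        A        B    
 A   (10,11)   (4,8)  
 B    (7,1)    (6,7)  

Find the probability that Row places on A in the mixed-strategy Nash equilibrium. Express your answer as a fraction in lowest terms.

2/3

Row's mix p on A must make Column indifferent between A and B.
Column's payoff from A: 11p + 1(1−p). From B: 8p + 7(1−p).
Set equal: 3p = 6(1−p) → p = 6/9 = 2/3.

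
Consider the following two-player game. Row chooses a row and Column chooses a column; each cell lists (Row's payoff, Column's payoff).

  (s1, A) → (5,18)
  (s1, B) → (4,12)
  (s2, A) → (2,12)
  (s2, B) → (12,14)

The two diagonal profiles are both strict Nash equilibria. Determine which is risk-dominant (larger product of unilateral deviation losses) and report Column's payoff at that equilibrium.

18

At (s1, A): Row loses 5 − 2 = 3 by deviating; Column loses 18 − 12 = 6. Product = 3·6 = 18.
At (s2, B): Row loses 12 − 4 = 8 by deviating; Column loses 14 − 12 = 2. Product = 8·2 = 16.
18 > 16, so (s1, A) is risk-dominant. Column's payoff there is 18.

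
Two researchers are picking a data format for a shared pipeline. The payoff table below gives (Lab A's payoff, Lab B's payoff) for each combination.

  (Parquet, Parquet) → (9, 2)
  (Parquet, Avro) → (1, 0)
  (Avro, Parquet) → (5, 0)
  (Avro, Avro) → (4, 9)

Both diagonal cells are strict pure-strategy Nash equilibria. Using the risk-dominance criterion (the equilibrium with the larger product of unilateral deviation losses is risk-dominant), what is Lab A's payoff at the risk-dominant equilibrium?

4

At both Parquet: Lab A loses 9 − 5 = 4 by deviating; Lab B loses 2 − 0 = 2. Product = 4·2 = 8.
At both Avro: Lab A loses 4 − 1 = 3 by deviating; Lab B loses 9 − 0 = 9. Product = 3·9 = 27.
27 > 8, so both Avro is risk-dominant. Lab A's payoff there is 4.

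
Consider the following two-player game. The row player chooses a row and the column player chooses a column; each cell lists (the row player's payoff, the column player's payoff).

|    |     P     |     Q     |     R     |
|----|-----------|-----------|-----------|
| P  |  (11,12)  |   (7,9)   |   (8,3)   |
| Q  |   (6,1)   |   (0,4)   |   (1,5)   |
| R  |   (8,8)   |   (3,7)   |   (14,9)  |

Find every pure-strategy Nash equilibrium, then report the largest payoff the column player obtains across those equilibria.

12

Both P is a pure NE (the row player: 11 ≥ 8; the column player: 12 ≥ 9). The column player gets 12.
Both R is a pure NE (the row player: 14 ≥ 8; the column player: 9 ≥ 8). The column player gets 9.
Every other cell has a profitable deviation for at least one player. Highest of {12, 9} is 12.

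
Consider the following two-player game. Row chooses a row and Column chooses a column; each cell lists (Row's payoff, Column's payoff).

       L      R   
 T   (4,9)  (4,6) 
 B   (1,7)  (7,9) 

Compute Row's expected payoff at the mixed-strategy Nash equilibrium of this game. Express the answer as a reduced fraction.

4

Column mixes with probability q on L, chosen so Row is indifferent: 4q + 4(1−q) = 1q + 7(1−q) gives q = 1/2.
Row's expected payoff (from either row, since indifferent) is 4·1/2 + 4·1/2 = 4.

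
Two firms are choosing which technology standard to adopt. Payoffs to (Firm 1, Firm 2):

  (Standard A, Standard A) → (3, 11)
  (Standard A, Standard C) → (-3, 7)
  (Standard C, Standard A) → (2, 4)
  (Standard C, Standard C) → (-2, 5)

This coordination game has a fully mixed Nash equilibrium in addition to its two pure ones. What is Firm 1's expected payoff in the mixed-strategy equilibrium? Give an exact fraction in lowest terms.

Firm 2 mixes with probability q on Standard A, chosen so Firm 1 is indifferent: 3q + (-3)(1−q) = 2q + (-2)(1−q) gives q = 1/2.
Firm 1's expected payoff (from either row, since indifferent) is 3·1/2 + (-3)·1/2 = 0.

0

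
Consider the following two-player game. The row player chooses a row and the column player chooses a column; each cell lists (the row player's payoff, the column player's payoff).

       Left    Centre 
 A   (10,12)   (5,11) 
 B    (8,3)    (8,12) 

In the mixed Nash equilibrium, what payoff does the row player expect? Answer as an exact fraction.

8

The column player mixes with probability q on Left, chosen so the row player is indifferent: 10q + 5(1−q) = 8q + 8(1−q) gives q = 3/5.
The row player's expected payoff (from either row, since indifferent) is 10·3/5 + 5·2/5 = 8.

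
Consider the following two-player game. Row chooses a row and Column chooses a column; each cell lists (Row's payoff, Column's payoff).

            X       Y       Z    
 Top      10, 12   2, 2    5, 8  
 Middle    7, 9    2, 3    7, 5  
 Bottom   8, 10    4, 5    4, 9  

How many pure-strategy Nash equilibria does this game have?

1

(Top, X): Row gets 10 (best alternative 8); Column gets 12 (best alternative 8). Neither deviates — NE.
(Middle, Y) is not a NE: Row would switch to Bottom (4 > 2).
No other cell survives both best-response checks, so there is 1 pure NE.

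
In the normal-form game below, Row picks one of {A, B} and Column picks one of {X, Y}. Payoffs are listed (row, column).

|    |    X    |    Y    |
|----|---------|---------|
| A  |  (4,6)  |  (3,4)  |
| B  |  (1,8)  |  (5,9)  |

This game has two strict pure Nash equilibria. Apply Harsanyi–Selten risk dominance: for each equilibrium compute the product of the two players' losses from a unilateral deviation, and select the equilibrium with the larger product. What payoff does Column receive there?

At (A, X): Row loses 4 − 1 = 3 by deviating; Column loses 6 − 4 = 2. Product = 3·2 = 6.
At (B, Y): Row loses 5 − 3 = 2 by deviating; Column loses 9 − 8 = 1. Product = 2·1 = 2.
6 > 2, so (A, X) is risk-dominant. Column's payoff there is 6.

6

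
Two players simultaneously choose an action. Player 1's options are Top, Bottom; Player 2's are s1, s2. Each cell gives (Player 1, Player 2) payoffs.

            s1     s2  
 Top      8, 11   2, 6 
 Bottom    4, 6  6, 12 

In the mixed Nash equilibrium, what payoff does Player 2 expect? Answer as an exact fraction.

Player 1 mixes with probability p on Top, chosen so Player 2 is indifferent: 11p + 6(1−p) = 6p + 12(1−p) gives p = 6/11.
Player 2's expected payoff is 11·6/11 + 6·5/11 = 96/11.

96/11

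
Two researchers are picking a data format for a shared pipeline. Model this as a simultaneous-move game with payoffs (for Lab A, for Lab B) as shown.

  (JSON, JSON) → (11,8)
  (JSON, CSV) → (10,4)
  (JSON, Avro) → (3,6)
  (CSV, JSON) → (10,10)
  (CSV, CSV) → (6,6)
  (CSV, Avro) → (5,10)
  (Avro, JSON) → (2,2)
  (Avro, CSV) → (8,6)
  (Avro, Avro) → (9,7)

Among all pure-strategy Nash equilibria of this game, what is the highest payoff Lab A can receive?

Both JSON is a pure NE (Lab A: 11 ≥ 10; Lab B: 8 ≥ 6). Lab A gets 11.
Both Avro is a pure NE (Lab A: 9 ≥ 5; Lab B: 7 ≥ 6). Lab A gets 9.
Every other cell has a profitable deviation for at least one player. Highest of {11, 9} is 11.

11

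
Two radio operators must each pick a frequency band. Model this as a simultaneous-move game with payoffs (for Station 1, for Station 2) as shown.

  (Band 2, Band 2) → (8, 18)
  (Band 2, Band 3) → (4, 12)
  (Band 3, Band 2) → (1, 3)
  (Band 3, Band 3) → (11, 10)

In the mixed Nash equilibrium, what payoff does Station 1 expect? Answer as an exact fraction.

Station 2 mixes with probability q on Band 2, chosen so Station 1 is indifferent: 8q + 4(1−q) = 1q + 11(1−q) gives q = 1/2.
Station 1's expected payoff (from either row, since indifferent) is 8·1/2 + 4·1/2 = 6.

6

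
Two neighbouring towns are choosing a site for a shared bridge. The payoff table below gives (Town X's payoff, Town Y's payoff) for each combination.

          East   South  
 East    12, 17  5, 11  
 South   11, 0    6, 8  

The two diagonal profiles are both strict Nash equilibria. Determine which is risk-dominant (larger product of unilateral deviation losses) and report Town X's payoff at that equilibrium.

6

At both East: Town X loses 12 − 11 = 1 by deviating; Town Y loses 17 − 11 = 6. Product = 1·6 = 6.
At both South: Town X loses 6 − 5 = 1 by deviating; Town Y loses 8 − 0 = 8. Product = 1·8 = 8.
8 > 6, so both South is risk-dominant. Town X's payoff there is 6.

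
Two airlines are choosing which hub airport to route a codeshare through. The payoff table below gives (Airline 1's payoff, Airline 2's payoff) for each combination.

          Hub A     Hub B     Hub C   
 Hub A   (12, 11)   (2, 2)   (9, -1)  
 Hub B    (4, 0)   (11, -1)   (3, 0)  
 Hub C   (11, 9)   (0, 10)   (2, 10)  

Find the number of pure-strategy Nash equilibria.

Both Hub A: Airline 1 gets 12 (best alternative 11); Airline 2 gets 11 (best alternative 2). Neither deviates — NE.
Both Hub C is not a NE: Airline 1 would switch to Hub A (9 > 2).
No other cell survives both best-response checks, so there is 1 pure NE.

1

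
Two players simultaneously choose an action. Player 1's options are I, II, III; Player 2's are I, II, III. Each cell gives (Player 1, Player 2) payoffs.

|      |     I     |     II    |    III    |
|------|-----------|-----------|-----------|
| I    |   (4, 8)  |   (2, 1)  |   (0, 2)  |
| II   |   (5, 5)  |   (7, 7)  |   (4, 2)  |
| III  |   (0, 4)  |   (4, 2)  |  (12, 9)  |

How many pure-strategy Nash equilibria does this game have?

2

Both II: Player 1 gets 7 (best alternative 4); Player 2 gets 7 (best alternative 5). Neither deviates — NE.
Both III: Player 1 gets 12 (best alternative 4); Player 2 gets 9 (best alternative 4). Neither deviates — NE.
Both I is not a NE: Player 1 would switch to II (5 > 4).
No other cell survives both best-response checks, so there are 2 pure NE.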